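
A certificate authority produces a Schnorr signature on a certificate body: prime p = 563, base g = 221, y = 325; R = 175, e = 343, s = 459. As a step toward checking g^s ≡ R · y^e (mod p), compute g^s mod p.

250

Squares mod 563: 221^1≡221, 221^2≡423, 221^4≡458, 221^8≡328, 221^16≡51, 221^32≡349, 221^64≡193, 221^128≡91, 221^256≡399
459 = 256 + 128 + 64 + 8 + 2 + 1, so 221^459 ≡ 399·91·193·328·423·221 ≡ 250 (mod 563)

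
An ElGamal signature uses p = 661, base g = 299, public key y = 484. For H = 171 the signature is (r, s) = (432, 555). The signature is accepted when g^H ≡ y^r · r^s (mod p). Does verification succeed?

passes

Left side g^H mod p:
299^2 = 89401 ≡ 166
299^4 ≡ 166^2 = 27556 ≡ 455
299^8 ≡ 455^2 = 207025 ≡ 132
299^16 ≡ 132^2 = 17424 ≡ 238
299^32 ≡ 238^2 = 56644 ≡ 459
299^64 ≡ 459^2 = 210681 ≡ 483
299^128 ≡ 483^2 = 233289 ≡ 617
171 = 128 + 32 + 8 + 2 + 1, so 299^171 ≡ 617·459·132·166·299 ≡ 485 (mod 661)
Right side y^r · r^s mod p:
484^2 = 234256 ≡ 262
484^4 ≡ 262^2 = 68644 ≡ 561
484^8 ≡ 561^2 = 314721 ≡ 85
484^16 ≡ 85^2 = 7225 ≡ 615
484^32 ≡ 615^2 = 378225 ≡ 133
484^64 ≡ 133^2 = 17689 ≡ 503
484^128 ≡ 503^2 = 253009 ≡ 507
484^256 ≡ 507^2 = 257049 ≡ 581
432 = 256 + 128 + 32 + 16, so 484^432 ≡ 581·507·133·615 ≡ 70 (mod 661)
432^2 = 186624 ≡ 222
432^4 ≡ 222^2 = 49284 ≡ 370
432^8 ≡ 370^2 = 136900 ≡ 73
432^16 ≡ 73^2 = 5329 ≡ 41
432^32 ≡ 41^2 = 1681 ≡ 359
432^64 ≡ 359^2 = 128881 ≡ 647
432^128 ≡ 647^2 = 418609 ≡ 196
432^256 ≡ 196^2 = 38416 ≡ 78
432^512 ≡ 78^2 = 6084 ≡ 135
555 = 512 + 32 + 8 + 2 + 1, so 432^555 ≡ 135·359·73·222·432 ≡ 243 (mod 661)
70·243 = 17010 ≡ 485 (mod 661)
485 ≡ 485 (mod 661), so the signature is genuine.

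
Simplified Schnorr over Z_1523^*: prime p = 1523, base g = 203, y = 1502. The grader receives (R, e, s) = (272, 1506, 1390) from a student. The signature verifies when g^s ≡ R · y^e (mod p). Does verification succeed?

g^s mod p:
203^1390 mod 1523 = 1118
R · y^e mod p:
1502^1506 mod 1523 = 679
272·679 = 184688 ≡ 405 (mod 1523)
1118 ≠ 405; the check fails.

fails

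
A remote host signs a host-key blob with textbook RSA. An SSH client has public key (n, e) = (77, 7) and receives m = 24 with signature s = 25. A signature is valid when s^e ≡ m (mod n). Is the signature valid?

invalid

s^2 ≡ 25^2 = 625 ≡ 9
s^4 ≡ 9^2 = 81 ≡ 4
7 = 4 + 2 + 1, so s^7 ≡ 4·9·25 ≡ 53 (mod 77)
The recovered value 53 does not match the digest 24.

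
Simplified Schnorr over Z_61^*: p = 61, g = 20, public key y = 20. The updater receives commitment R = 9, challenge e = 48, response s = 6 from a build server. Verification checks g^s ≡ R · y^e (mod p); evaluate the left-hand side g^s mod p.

20^2 = 400 ≡ 34
20^4 ≡ 34^2 = 1156 ≡ 58
6 = 4 + 2, so 20^6 ≡ 58·34 ≡ 20 (mod 61)

20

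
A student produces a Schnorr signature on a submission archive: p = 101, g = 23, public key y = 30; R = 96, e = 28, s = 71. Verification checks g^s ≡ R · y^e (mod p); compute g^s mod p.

64

23^71 mod 101 = 64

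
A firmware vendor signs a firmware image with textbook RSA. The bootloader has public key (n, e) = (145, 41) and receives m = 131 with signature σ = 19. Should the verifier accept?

Squares mod 145: σ^1≡19, σ^2≡71, σ^4≡111, σ^8≡141, σ^16≡16, σ^32≡111
41 = 32 + 8 + 1, so σ^41 ≡ 111·141·19 ≡ 119 (mod 145)
The recovered value 119 does not match the digest 131.

reject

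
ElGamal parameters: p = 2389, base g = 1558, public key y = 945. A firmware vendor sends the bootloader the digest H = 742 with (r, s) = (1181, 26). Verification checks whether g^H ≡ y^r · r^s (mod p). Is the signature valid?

invalid

Left side g^H mod p:
1558^742 mod 2389 = 395
Right side y^r · r^s mod p:
945^1181 mod 2389 = 1024
1181^26 mod 2389 = 1553
1024·1553 = 1590272 ≡ 1587 (mod 2389)
395 ≠ 1587, so verification fails.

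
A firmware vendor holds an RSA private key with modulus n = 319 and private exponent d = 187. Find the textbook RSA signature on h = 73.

193

Squares mod 319: h^1≡73, h^2≡225, h^4≡223, h^8≡284, h^16≡268, h^32≡49, h^64≡168, h^128≡152
187 = 128 + 32 + 16 + 8 + 2 + 1, so h^187 ≡ 152·49·268·284·225·73 ≡ 193 (mod 319)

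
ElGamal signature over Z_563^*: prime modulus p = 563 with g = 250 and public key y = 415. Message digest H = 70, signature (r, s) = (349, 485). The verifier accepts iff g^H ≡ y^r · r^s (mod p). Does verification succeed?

Left side g^H mod p:
250^2 = 62500 ≡ 7
250^4 ≡ 7^2 = 49
250^8 ≡ 49^2 = 2401 ≡ 149
250^16 ≡ 149^2 = 22201 ≡ 244
250^32 ≡ 244^2 = 59536 ≡ 421
250^64 ≡ 421^2 = 177241 ≡ 459
70 = 64 + 4 + 2, so 250^70 ≡ 459·49·7 ≡ 360 (mod 563)
Right side y^r · r^s mod p:
415^2 = 172225 ≡ 510
415^4 ≡ 510^2 = 260100 ≡ 557
415^8 ≡ 557^2 = 310249 ≡ 36
415^16 ≡ 36^2 = 1296 ≡ 170
415^32 ≡ 170^2 = 28900 ≡ 187
415^64 ≡ 187^2 = 34969 ≡ 63
415^128 ≡ 63^2 = 3969 ≡ 28
415^256 ≡ 28^2 = 784 ≡ 221
349 = 256 + 64 + 16 + 8 + 4 + 1, so 415^349 ≡ 221·63·170·36·557·415 ≡ 185 (mod 563)
349^2 = 121801 ≡ 193
349^4 ≡ 193^2 = 37249 ≡ 91
349^8 ≡ 91^2 = 8281 ≡ 399
349^16 ≡ 399^2 = 159201 ≡ 435
349^32 ≡ 435^2 = 189225 ≡ 57
349^64 ≡ 57^2 = 3249 ≡ 434
349^128 ≡ 434^2 = 188356 ≡ 314
349^256 ≡ 314^2 = 98596 ≡ 71
485 = 256 + 128 + 64 + 32 + 4 + 1, so 349^485 ≡ 71·314·434·57·91·349 ≡ 428 (mod 563)
185·428 = 79180 ≡ 360 (mod 563)
360 ≡ 360 (mod 563), so the signature is genuine.

passes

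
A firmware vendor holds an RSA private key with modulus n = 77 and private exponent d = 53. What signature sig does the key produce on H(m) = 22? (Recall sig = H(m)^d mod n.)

22

(H(m))^2 ≡ 22^2 = 484 ≡ 22
(H(m))^4 ≡ 22^2 = 484 ≡ 22
(H(m))^8 ≡ 22^2 = 484 ≡ 22
(H(m))^16 ≡ 22^2 = 484 ≡ 22
(H(m))^32 ≡ 22^2 = 484 ≡ 22
53 = 32 + 16 + 4 + 1, so (H(m))^53 ≡ 22·22·22·22 ≡ 22 (mod 77)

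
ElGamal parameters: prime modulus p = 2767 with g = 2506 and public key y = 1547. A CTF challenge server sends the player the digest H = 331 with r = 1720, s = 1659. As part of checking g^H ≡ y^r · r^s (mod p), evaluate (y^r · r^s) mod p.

2688

Squares mod 2767: 1547^1≡1547, 1547^2≡2521, 1547^4≡2409, 1547^8≡882, 1547^16≡397, 1547^32≡2657, 1547^64≡1032, 1547^128≡2496, 1547^256≡1499, 1547^512≡197, 1547^1024≡71
1720 = 1024 + 512 + 128 + 32 + 16 + 8, so 1547^1720 ≡ 71·197·2496·2657·397·882 ≡ 178 (mod 2767)
Squares mod 2767: 1720^1≡1720, 1720^2≡477, 1720^4≡635, 1720^8≡2010, 1720^16≡280, 1720^32≡924, 1720^64≡1540, 1720^128≡281, 1720^256≡1485, 1720^512≡2693, 1720^1024≡2709
1659 = 1024 + 512 + 64 + 32 + 16 + 8 + 2 + 1, so 1720^1659 ≡ 2709·2693·1540·924·280·2010·477·1720 ≡ 326 (mod 2767)
y^r · r^s ≡ 178·326 = 58028 ≡ 2688 (mod 2767)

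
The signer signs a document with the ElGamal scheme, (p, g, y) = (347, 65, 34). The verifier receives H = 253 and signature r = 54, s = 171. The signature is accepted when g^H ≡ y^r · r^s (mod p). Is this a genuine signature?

genuine

Left side g^H mod p:
65^2 = 4225 ≡ 61
65^4 ≡ 61^2 = 3721 ≡ 251
65^8 ≡ 251^2 = 63001 ≡ 194
65^16 ≡ 194^2 = 37636 ≡ 160
65^32 ≡ 160^2 = 25600 ≡ 269
65^64 ≡ 269^2 = 72361 ≡ 185
65^128 ≡ 185^2 = 34225 ≡ 219
253 = 128 + 64 + 32 + 16 + 8 + 4 + 1, so 65^253 ≡ 219·185·269·160·194·251·65 ≡ 242 (mod 347)
Right side y^r · r^s mod p:
34^2 = 1156 ≡ 115
34^4 ≡ 115^2 = 13225 ≡ 39
34^8 ≡ 39^2 = 1521 ≡ 133
34^16 ≡ 133^2 = 17689 ≡ 339
34^32 ≡ 339^2 = 114921 ≡ 64
54 = 32 + 16 + 4 + 2, so 34^54 ≡ 64·339·39·115 ≡ 126 (mod 347)
54^2 = 2916 ≡ 140
54^4 ≡ 140^2 = 19600 ≡ 168
54^8 ≡ 168^2 = 28224 ≡ 117
54^16 ≡ 117^2 = 13689 ≡ 156
54^32 ≡ 156^2 = 24336 ≡ 46
54^64 ≡ 46^2 = 2116 ≡ 34
54^128 ≡ 34^2 = 1156 ≡ 115
171 = 128 + 32 + 8 + 2 + 1, so 54^171 ≡ 115·46·117·140·54 ≡ 57 (mod 347)
126·57 = 7182 ≡ 242 (mod 347)
242 ≡ 242 (mod 347), so the signature is genuine.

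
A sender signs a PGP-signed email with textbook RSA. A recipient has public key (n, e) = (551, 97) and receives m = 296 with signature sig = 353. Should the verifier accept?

accept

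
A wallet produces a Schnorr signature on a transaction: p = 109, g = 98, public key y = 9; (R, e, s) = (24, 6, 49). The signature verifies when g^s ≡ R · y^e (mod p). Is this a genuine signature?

forged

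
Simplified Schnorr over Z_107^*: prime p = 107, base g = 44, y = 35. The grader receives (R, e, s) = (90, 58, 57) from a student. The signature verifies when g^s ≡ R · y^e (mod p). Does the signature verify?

g^s mod p:
44^57 mod 107 = 100
R · y^e mod p:
35^58 mod 107 = 69
90·69 = 6210 ≡ 4 (mod 107)
100 ≠ 4; the check fails.

does not verify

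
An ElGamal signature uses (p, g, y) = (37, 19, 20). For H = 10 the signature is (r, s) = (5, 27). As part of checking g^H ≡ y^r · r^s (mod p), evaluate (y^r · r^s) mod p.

3

20^2 = 400 ≡ 30
20^4 ≡ 30^2 = 900 ≡ 12
5 = 4 + 1, so 20^5 ≡ 12·20 ≡ 18 (mod 37)
5^2 = 25
5^4 ≡ 25^2 = 625 ≡ 33
5^8 ≡ 33^2 = 1089 ≡ 16
5^16 ≡ 16^2 = 256 ≡ 34
27 = 16 + 8 + 2 + 1, so 5^27 ≡ 34·16·25·5 ≡ 31 (mod 37)
y^r · r^s ≡ 18·31 = 558 ≡ 3 (mod 37)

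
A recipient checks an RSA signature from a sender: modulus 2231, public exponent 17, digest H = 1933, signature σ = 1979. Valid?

yes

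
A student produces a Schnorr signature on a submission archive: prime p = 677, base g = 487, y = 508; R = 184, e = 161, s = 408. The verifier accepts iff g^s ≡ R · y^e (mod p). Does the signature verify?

g^s mod p:
487^2 = 237169 ≡ 219
487^4 ≡ 219^2 = 47961 ≡ 571
487^8 ≡ 571^2 = 326041 ≡ 404
487^16 ≡ 404^2 = 163216 ≡ 59
487^32 ≡ 59^2 = 3481 ≡ 96
487^64 ≡ 96^2 = 9216 ≡ 415
487^128 ≡ 415^2 = 172225 ≡ 267
487^256 ≡ 267^2 = 71289 ≡ 204
408 = 256 + 128 + 16 + 8, so 487^408 ≡ 204·267·59·404 ≡ 100 (mod 677)
R · y^e mod p:
508^2 = 258064 ≡ 127
508^4 ≡ 127^2 = 16129 ≡ 558
508^8 ≡ 558^2 = 311364 ≡ 621
508^16 ≡ 621^2 = 385641 ≡ 428
508^32 ≡ 428^2 = 183184 ≡ 394
508^64 ≡ 394^2 = 155236 ≡ 203
508^128 ≡ 203^2 = 41209 ≡ 589
161 = 128 + 32 + 1, so 508^161 ≡ 589·394·508 ≡ 133 (mod 677)
184·133 = 24472 ≡ 100 (mod 677)
100 ≡ 100 (mod 677); signature holds.

verifies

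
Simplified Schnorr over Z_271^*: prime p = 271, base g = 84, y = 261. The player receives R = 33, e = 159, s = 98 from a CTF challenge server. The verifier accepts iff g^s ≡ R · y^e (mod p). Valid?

g^s mod p:
Squares mod 271: 84^1≡84, 84^2≡10, 84^4≡100, 84^8≡244, 84^16≡187, 84^32≡10, 84^64≡100
98 = 64 + 32 + 2, so 84^98 ≡ 100·10·10 ≡ 244 (mod 271)
R · y^e mod p:
Squares mod 271: 261^1≡261, 261^2≡100, 261^4≡244, 261^8≡187, 261^16≡10, 261^32≡100, 261^64≡244, 261^128≡187
159 = 128 + 16 + 8 + 4 + 2 + 1, so 261^159 ≡ 187·10·187·244·100·261 ≡ 27 (mod 271)
33·27 = 891 ≡ 78 (mod 271)
244 ≠ 78; the check fails.

no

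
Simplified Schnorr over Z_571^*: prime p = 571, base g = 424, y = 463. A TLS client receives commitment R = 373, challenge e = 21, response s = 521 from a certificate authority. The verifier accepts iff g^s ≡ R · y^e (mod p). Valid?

g^s mod p:
424^521 mod 571 = 30
R · y^e mod p:
463^21 mod 571 = 294
373·294 = 109662 ≡ 30 (mod 571)
30 ≡ 30 (mod 571); signature holds.

yes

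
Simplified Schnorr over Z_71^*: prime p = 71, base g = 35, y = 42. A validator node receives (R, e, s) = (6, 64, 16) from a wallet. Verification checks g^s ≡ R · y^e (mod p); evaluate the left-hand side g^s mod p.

35^2 = 1225 ≡ 18
35^4 ≡ 18^2 = 324 ≡ 40
35^8 ≡ 40^2 = 1600 ≡ 38
35^16 ≡ 38^2 = 1444 ≡ 24

24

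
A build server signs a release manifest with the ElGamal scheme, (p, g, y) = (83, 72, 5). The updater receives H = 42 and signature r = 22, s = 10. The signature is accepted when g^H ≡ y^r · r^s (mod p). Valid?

yes

Left side g^H mod p:
72^2 = 5184 ≡ 38
72^4 ≡ 38^2 = 1444 ≡ 33
72^8 ≡ 33^2 = 1089 ≡ 10
72^16 ≡ 10^2 = 100 ≡ 17
72^32 ≡ 17^2 = 289 ≡ 40
42 = 32 + 8 + 2, so 72^42 ≡ 40·10·38 ≡ 11 (mod 83)
Right side y^r · r^s mod p:
5^2 = 25
5^4 ≡ 25^2 = 625 ≡ 44
5^8 ≡ 44^2 = 1936 ≡ 27
5^16 ≡ 27^2 = 729 ≡ 65
22 = 16 + 4 + 2, so 5^22 ≡ 65·44·25 ≡ 37 (mod 83)
22^2 = 484 ≡ 69
22^4 ≡ 69^2 = 4761 ≡ 30
22^8 ≡ 30^2 = 900 ≡ 70
10 = 8 + 2, so 22^10 ≡ 70·69 ≡ 16 (mod 83)
37·16 = 592 ≡ 11 (mod 83)
11 ≡ 11 (mod 83), so the signature is genuine.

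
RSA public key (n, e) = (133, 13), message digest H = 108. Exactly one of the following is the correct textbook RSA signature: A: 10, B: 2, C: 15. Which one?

Candidate A: Squares mod 133: 10^1≡10, 10^2≡100, 10^4≡25, 10^8≡93; 13 = 8 + 4 + 1, so 10^13 ≡ 93·25·10 ≡ 108 (mod 133)
  → matches H = 108
Candidate B: Squares mod 133: 2^1≡2, 2^2≡4, 2^4≡16, 2^8≡123; 13 = 8 + 4 + 1, so 2^13 ≡ 123·16·2 ≡ 79 (mod 133)
Candidate C: Squares mod 133: 15^1≡15, 15^2≡92, 15^4≡85, 15^8≡43; 13 = 8 + 4 + 1, so 15^13 ≡ 43·85·15 ≡ 29 (mod 133)

A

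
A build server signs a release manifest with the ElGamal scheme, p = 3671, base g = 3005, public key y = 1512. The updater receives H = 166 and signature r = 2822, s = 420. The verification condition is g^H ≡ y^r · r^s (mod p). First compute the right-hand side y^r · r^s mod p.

1512^2 = 2286144 ≡ 2782
1512^4 ≡ 2782^2 = 7739524 ≡ 1056
1512^8 ≡ 1056^2 = 1115136 ≡ 2823
1512^16 ≡ 2823^2 = 7969329 ≡ 3259
1512^32 ≡ 3259^2 = 10621081 ≡ 878
1512^64 ≡ 878^2 = 770884 ≡ 3645
1512^128 ≡ 3645^2 = 13286025 ≡ 676
1512^256 ≡ 676^2 = 456976 ≡ 1772
1512^512 ≡ 1772^2 = 3139984 ≡ 1279
1512^1024 ≡ 1279^2 = 1635841 ≡ 2246
1512^2048 ≡ 2246^2 = 5044516 ≡ 562
2822 = 2048 + 512 + 256 + 4 + 2, so 1512^2822 ≡ 562·1279·1772·1056·2782 ≡ 1536 (mod 3671)
2822^2 = 7963684 ≡ 1285
2822^4 ≡ 1285^2 = 1651225 ≡ 2946
2822^8 ≡ 2946^2 = 8678916 ≡ 672
2822^16 ≡ 672^2 = 451584 ≡ 51
2822^32 ≡ 51^2 = 2601
2822^64 ≡ 2601^2 = 6765201 ≡ 3219
2822^128 ≡ 3219^2 = 10361961 ≡ 2399
2822^256 ≡ 2399^2 = 5755201 ≡ 2744
420 = 256 + 128 + 32 + 4, so 2822^420 ≡ 2744·2399·2601·2946 ≡ 2888 (mod 3671)
y^r · r^s ≡ 1536·2888 = 4435968 ≡ 1400 (mod 3671)

1400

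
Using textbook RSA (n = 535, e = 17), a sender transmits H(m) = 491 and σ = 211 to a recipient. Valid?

yes

Squares mod 535: σ^1≡211, σ^2≡116, σ^4≡81, σ^8≡141, σ^16≡86
17 = 16 + 1, so σ^17 ≡ 86·211 ≡ 491 (mod 535)
491 = H(m), so the signature checks out.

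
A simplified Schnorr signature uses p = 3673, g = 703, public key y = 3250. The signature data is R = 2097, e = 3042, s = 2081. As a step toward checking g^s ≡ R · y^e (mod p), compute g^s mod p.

603

703^2 = 494209 ≡ 2027
703^4 ≡ 2027^2 = 4108729 ≡ 2315
703^8 ≡ 2315^2 = 5359225 ≡ 318
703^16 ≡ 318^2 = 101124 ≡ 1953
703^32 ≡ 1953^2 = 3814209 ≡ 1635
703^64 ≡ 1635^2 = 2673225 ≡ 2954
703^128 ≡ 2954^2 = 8726116 ≡ 2741
703^256 ≡ 2741^2 = 7513081 ≡ 1796
703^512 ≡ 1796^2 = 3225616 ≡ 722
703^1024 ≡ 722^2 = 521284 ≡ 3391
703^2048 ≡ 3391^2 = 11498881 ≡ 2391
2081 = 2048 + 32 + 1, so 703^2081 ≡ 2391·1635·703 ≡ 603 (mod 3673)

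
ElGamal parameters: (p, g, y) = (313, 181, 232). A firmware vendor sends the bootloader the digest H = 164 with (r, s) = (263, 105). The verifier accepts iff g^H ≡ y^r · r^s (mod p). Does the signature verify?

verifies

Left side g^H mod p:
181^164 mod 313 = 228
Right side y^r · r^s mod p:
232^263 mod 313 = 104
263^105 mod 313 = 255
104·255 = 26520 ≡ 228 (mod 313)
228 ≡ 228 (mod 313), so the signature is genuine.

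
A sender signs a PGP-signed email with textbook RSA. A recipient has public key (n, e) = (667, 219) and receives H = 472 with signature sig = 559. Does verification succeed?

fails

sig^2 ≡ 559^2 = 312481 ≡ 325
sig^4 ≡ 325^2 = 105625 ≡ 239
sig^8 ≡ 239^2 = 57121 ≡ 426
sig^16 ≡ 426^2 = 181476 ≡ 52
sig^32 ≡ 52^2 = 2704 ≡ 36
sig^64 ≡ 36^2 = 1296 ≡ 629
sig^128 ≡ 629^2 = 395641 ≡ 110
219 = 128 + 64 + 16 + 8 + 2 + 1, so sig^219 ≡ 110·629·52·426·325·559 ≡ 217 (mod 667)
sig^219 mod 667 = 217, but H = 472.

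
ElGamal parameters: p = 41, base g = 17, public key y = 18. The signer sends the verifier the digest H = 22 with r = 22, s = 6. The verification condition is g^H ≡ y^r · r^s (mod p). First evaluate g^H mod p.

Squares mod 41: 17^1≡17, 17^2≡2, 17^4≡4, 17^8≡16, 17^16≡10
22 = 16 + 4 + 2, so 17^22 ≡ 10·4·2 ≡ 39 (mod 41)

39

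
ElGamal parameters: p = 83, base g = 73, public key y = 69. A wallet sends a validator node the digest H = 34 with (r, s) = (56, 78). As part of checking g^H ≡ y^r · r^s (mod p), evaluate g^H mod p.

69

73^2 = 5329 ≡ 17
73^4 ≡ 17^2 = 289 ≡ 40
73^8 ≡ 40^2 = 1600 ≡ 23
73^16 ≡ 23^2 = 529 ≡ 31
73^32 ≡ 31^2 = 961 ≡ 48
34 = 32 + 2, so 73^34 ≡ 48·17 ≡ 69 (mod 83)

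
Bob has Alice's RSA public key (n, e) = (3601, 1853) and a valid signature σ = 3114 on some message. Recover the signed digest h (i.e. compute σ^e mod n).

609

σ^2 ≡ 3114^2 = 9696996 ≡ 3104
σ^4 ≡ 3104^2 = 9634816 ≡ 2141
σ^8 ≡ 2141^2 = 4583881 ≡ 3409
σ^16 ≡ 3409^2 = 11621281 ≡ 854
σ^32 ≡ 854^2 = 729316 ≡ 1914
σ^64 ≡ 1914^2 = 3663396 ≡ 1179
σ^128 ≡ 1179^2 = 1390041 ≡ 55
σ^256 ≡ 55^2 = 3025
σ^512 ≡ 3025^2 = 9150625 ≡ 484
σ^1024 ≡ 484^2 = 234256 ≡ 191
1853 = 1024 + 512 + 256 + 32 + 16 + 8 + 4 + 1, so σ^1853 ≡ 191·484·3025·1914·854·3409·2141·3114 ≡ 609 (mod 3601)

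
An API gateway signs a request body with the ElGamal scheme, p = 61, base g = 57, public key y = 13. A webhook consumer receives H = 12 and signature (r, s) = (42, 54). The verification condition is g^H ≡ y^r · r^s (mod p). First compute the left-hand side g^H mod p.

57^2 = 3249 ≡ 16
57^4 ≡ 16^2 = 256 ≡ 12
57^8 ≡ 12^2 = 144 ≡ 22
12 = 8 + 4, so 57^12 ≡ 22·12 ≡ 20 (mod 61)

20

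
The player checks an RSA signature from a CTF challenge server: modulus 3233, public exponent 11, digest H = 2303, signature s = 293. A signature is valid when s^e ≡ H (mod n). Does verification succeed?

passes

s^2 ≡ 293^2 = 85849 ≡ 1791
s^4 ≡ 1791^2 = 3207681 ≡ 545
s^8 ≡ 545^2 = 297025 ≡ 2822
11 = 8 + 2 + 1, so s^11 ≡ 2822·1791·293 ≡ 2303 (mod 3233)
2303 = H, so the signature checks out.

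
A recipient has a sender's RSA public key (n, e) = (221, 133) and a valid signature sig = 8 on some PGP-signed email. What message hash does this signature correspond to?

sig^2 ≡ 8^2 = 64
sig^4 ≡ 64^2 = 4096 ≡ 118
sig^8 ≡ 118^2 = 13924 ≡ 1
sig^16 ≡ 1^2 = 1
sig^32 ≡ 1^2 = 1
sig^64 ≡ 1^2 = 1
sig^128 ≡ 1^2 = 1
133 = 128 + 4 + 1, so sig^133 ≡ 1·118·8 ≡ 60 (mod 221)

60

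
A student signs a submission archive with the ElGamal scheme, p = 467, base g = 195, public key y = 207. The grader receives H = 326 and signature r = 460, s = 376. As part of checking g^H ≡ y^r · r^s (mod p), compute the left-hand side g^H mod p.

195^326 mod 467 = 371

371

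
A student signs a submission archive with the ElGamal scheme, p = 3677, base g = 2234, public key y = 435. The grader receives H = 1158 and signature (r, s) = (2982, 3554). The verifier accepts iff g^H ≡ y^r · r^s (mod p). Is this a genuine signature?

Left side g^H mod p:
2234^2 = 4990756 ≡ 1067
2234^4 ≡ 1067^2 = 1138489 ≡ 2296
2234^8 ≡ 2296^2 = 5271616 ≡ 2475
2234^16 ≡ 2475^2 = 6125625 ≡ 3420
2234^32 ≡ 3420^2 = 11696400 ≡ 3540
2234^64 ≡ 3540^2 = 12531600 ≡ 384
2234^128 ≡ 384^2 = 147456 ≡ 376
2234^256 ≡ 376^2 = 141376 ≡ 1650
2234^512 ≡ 1650^2 = 2722500 ≡ 1520
2234^1024 ≡ 1520^2 = 2310400 ≡ 1244
1158 = 1024 + 128 + 4 + 2, so 2234^1158 ≡ 1244·376·2296·1067 ≡ 2381 (mod 3677)
Right side y^r · r^s mod p:
435^2 = 189225 ≡ 1698
435^4 ≡ 1698^2 = 2883204 ≡ 436
435^8 ≡ 436^2 = 190096 ≡ 2569
435^16 ≡ 2569^2 = 6599761 ≡ 3223
435^32 ≡ 3223^2 = 10387729 ≡ 204
435^64 ≡ 204^2 = 41616 ≡ 1169
435^128 ≡ 1169^2 = 1366561 ≡ 2394
435^256 ≡ 2394^2 = 5731236 ≡ 2470
435^512 ≡ 2470^2 = 6100900 ≡ 757
435^1024 ≡ 757^2 = 573049 ≡ 3114
435^2048 ≡ 3114^2 = 9696996 ≡ 747
2982 = 2048 + 512 + 256 + 128 + 32 + 4 + 2, so 435^2982 ≡ 747·757·2470·2394·204·436·1698 ≡ 3493 (mod 3677)
2982^2 = 8892324 ≡ 1338
2982^4 ≡ 1338^2 = 1790244 ≡ 3222
2982^8 ≡ 3222^2 = 10381284 ≡ 1113
2982^16 ≡ 1113^2 = 1238769 ≡ 3297
2982^32 ≡ 3297^2 = 10870209 ≡ 997
2982^64 ≡ 997^2 = 994009 ≡ 1219
2982^128 ≡ 1219^2 = 1485961 ≡ 453
2982^256 ≡ 453^2 = 205209 ≡ 2974
2982^512 ≡ 2974^2 = 8844676 ≡ 1491
2982^1024 ≡ 1491^2 = 2223081 ≡ 2173
2982^2048 ≡ 2173^2 = 4721929 ≡ 661
3554 = 2048 + 1024 + 256 + 128 + 64 + 32 + 2, so 2982^3554 ≡ 661·2173·2974·453·1219·997·1338 ≡ 1286 (mod 3677)
3493·1286 = 4491998 ≡ 2381 (mod 3677)
2381 ≡ 2381 (mod 3677), so the signature is genuine.

genuine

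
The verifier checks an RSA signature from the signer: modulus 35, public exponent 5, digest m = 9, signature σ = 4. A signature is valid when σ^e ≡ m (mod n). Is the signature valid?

valid

σ^2 ≡ 4^2 = 16
σ^4 ≡ 16^2 = 256 ≡ 11
5 = 4 + 1, so σ^5 ≡ 11·4 ≡ 9 (mod 35)
σ^5 mod 35 = 9 matches m.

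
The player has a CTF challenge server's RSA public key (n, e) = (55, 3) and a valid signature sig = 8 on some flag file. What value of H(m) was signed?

17

Squares mod 55: sig^1≡8, sig^2≡9
3 = 2 + 1, so sig^3 ≡ 9·8 ≡ 17 (mod 55)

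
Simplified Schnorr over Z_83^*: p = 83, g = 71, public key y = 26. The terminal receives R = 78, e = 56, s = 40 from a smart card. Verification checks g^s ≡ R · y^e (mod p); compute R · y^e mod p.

7

Squares mod 83: 26^1≡26, 26^2≡12, 26^4≡61, 26^8≡69, 26^16≡30, 26^32≡70
56 = 32 + 16 + 8, so 26^56 ≡ 70·30·69 ≡ 65 (mod 83)
R · y^e ≡ 78·65 = 5070 ≡ 7 (mod 83)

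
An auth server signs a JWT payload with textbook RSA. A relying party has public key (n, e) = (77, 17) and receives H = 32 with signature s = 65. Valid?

yes

Squares mod 77: s^1≡65, s^2≡67, s^4≡23, s^8≡67, s^16≡23
17 = 16 + 1, so s^17 ≡ 23·65 ≡ 32 (mod 77)
Since 32 equals the digest 32, verification succeeds.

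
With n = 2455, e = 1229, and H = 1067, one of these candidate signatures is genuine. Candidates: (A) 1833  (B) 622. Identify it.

B

Candidate A: 1833^2 = 3359889 ≡ 1449; 1833^4 ≡ 1449^2 = 2099601 ≡ 576; 1833^8 ≡ 576^2 = 331776 ≡ 351; 1833^16 ≡ 351^2 = 123201 ≡ 451; 1833^32 ≡ 451^2 = 203401 ≡ 2091; 1833^64 ≡ 2091^2 = 4372281 ≡ 2381; 1833^128 ≡ 2381^2 = 5669161 ≡ 566; 1833^256 ≡ 566^2 = 320356 ≡ 1206; 1833^512 ≡ 1206^2 = 1454436 ≡ 1076; 1833^1024 ≡ 1076^2 = 1157776 ≡ 1471; 1229 = 1024 + 128 + 64 + 8 + 4 + 1, so 1833^1229 ≡ 1471·566·2381·351·576·1833 ≡ 1388 (mod 2455)
Candidate B: 622^2 = 386884 ≡ 1449; 622^4 ≡ 1449^2 = 2099601 ≡ 576; 622^8 ≡ 576^2 = 331776 ≡ 351; 622^16 ≡ 351^2 = 123201 ≡ 451; 622^32 ≡ 451^2 = 203401 ≡ 2091; 622^64 ≡ 2091^2 = 4372281 ≡ 2381; 622^128 ≡ 2381^2 = 5669161 ≡ 566; 622^256 ≡ 566^2 = 320356 ≡ 1206; 622^512 ≡ 1206^2 = 1454436 ≡ 1076; 622^1024 ≡ 1076^2 = 1157776 ≡ 1471; 1229 = 1024 + 128 + 64 + 8 + 4 + 1, so 622^1229 ≡ 1471·566·2381·351·576·622 ≡ 1067 (mod 2455)
  → matches H = 1067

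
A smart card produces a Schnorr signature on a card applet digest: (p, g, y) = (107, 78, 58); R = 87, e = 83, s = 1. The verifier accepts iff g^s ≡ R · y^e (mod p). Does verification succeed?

g^s mod p:
78^1 mod 107 = 78
R · y^e mod p:
58^2 = 3364 ≡ 47
58^4 ≡ 47^2 = 2209 ≡ 69
58^8 ≡ 69^2 = 4761 ≡ 53
58^16 ≡ 53^2 = 2809 ≡ 27
58^32 ≡ 27^2 = 729 ≡ 87
58^64 ≡ 87^2 = 7569 ≡ 79
83 = 64 + 16 + 2 + 1, so 58^83 ≡ 79·27·47·58 ≡ 71 (mod 107)
87·71 = 6177 ≡ 78 (mod 107)
78 ≡ 78 (mod 107); signature holds.

passes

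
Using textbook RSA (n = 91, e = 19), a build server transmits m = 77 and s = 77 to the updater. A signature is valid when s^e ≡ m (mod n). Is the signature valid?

s^2 ≡ 77^2 = 5929 ≡ 14
s^4 ≡ 14^2 = 196 ≡ 14
s^8 ≡ 14^2 = 196 ≡ 14
s^16 ≡ 14^2 = 196 ≡ 14
19 = 16 + 2 + 1, so s^19 ≡ 14·14·77 ≡ 77 (mod 91)
77 = m, so the signature checks out.

valid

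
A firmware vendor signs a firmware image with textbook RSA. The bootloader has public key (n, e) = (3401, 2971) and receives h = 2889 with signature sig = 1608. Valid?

sig^2 ≡ 1608^2 = 2585664 ≡ 904
sig^4 ≡ 904^2 = 817216 ≡ 976
sig^8 ≡ 976^2 = 952576 ≡ 296
sig^16 ≡ 296^2 = 87616 ≡ 2591
sig^32 ≡ 2591^2 = 6713281 ≡ 3108
sig^64 ≡ 3108^2 = 9659664 ≡ 824
sig^128 ≡ 824^2 = 678976 ≡ 2177
sig^256 ≡ 2177^2 = 4739329 ≡ 1736
sig^512 ≡ 1736^2 = 3013696 ≡ 410
sig^1024 ≡ 410^2 = 168100 ≡ 1451
sig^2048 ≡ 1451^2 = 2105401 ≡ 182
2971 = 2048 + 512 + 256 + 128 + 16 + 8 + 2 + 1, so sig^2971 ≡ 182·410·1736·2177·2591·296·904·1608 ≡ 2995 (mod 3401)
2995 ≠ 2889, so verification fails.

no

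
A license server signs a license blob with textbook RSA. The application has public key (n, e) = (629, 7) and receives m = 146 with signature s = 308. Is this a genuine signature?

forged

s^2 ≡ 308^2 = 94864 ≡ 514
s^4 ≡ 514^2 = 264196 ≡ 16
7 = 4 + 2 + 1, so s^7 ≡ 16·514·308 ≡ 9 (mod 629)
s^7 mod 629 = 9, but m = 146.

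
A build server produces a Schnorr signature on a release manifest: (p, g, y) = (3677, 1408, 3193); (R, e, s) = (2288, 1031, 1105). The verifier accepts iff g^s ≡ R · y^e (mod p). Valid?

yes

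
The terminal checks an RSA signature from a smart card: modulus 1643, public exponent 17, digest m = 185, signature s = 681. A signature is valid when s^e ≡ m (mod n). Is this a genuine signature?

s^2 ≡ 681^2 = 463761 ≡ 435
s^4 ≡ 435^2 = 189225 ≡ 280
s^8 ≡ 280^2 = 78400 ≡ 1179
s^16 ≡ 1179^2 = 1390041 ≡ 63
17 = 16 + 1, so s^17 ≡ 63·681 ≡ 185 (mod 1643)
s^17 mod 1643 = 185 matches m.

genuine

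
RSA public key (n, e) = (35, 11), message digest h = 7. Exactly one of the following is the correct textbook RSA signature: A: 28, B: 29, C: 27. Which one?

A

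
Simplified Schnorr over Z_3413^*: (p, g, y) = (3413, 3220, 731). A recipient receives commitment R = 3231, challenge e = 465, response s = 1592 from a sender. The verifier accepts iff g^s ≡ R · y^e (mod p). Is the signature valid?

valid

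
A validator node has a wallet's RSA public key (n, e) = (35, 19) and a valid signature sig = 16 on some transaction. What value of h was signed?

16

Squares mod 35: sig^1≡16, sig^2≡11, sig^4≡16, sig^8≡11, sig^16≡16
19 = 16 + 2 + 1, so sig^19 ≡ 16·11·16 ≡ 16 (mod 35)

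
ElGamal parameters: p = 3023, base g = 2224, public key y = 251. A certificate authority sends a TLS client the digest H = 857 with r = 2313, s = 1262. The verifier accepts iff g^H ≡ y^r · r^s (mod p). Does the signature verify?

verifies

Left side g^H mod p:
2224^2 = 4946176 ≡ 548
2224^4 ≡ 548^2 = 300304 ≡ 1027
2224^8 ≡ 1027^2 = 1054729 ≡ 2725
2224^16 ≡ 2725^2 = 7425625 ≡ 1137
2224^32 ≡ 1137^2 = 1292769 ≡ 1948
2224^64 ≡ 1948^2 = 3794704 ≡ 839
2224^128 ≡ 839^2 = 703921 ≡ 2585
2224^256 ≡ 2585^2 = 6682225 ≡ 1395
2224^512 ≡ 1395^2 = 1946025 ≡ 2236
857 = 512 + 256 + 64 + 16 + 8 + 1, so 2224^857 ≡ 2236·1395·839·1137·2725·2224 ≡ 807 (mod 3023)
Right side y^r · r^s mod p:
251^2 = 63001 ≡ 2541
251^4 ≡ 2541^2 = 6456681 ≡ 2576
251^8 ≡ 2576^2 = 6635776 ≡ 291
251^16 ≡ 291^2 = 84681 ≡ 37
251^32 ≡ 37^2 = 1369
251^64 ≡ 1369^2 = 1874161 ≡ 2924
251^128 ≡ 2924^2 = 8549776 ≡ 732
251^256 ≡ 732^2 = 535824 ≡ 753
251^512 ≡ 753^2 = 567009 ≡ 1708
251^1024 ≡ 1708^2 = 2917264 ≡ 69
251^2048 ≡ 69^2 = 4761 ≡ 1738
2313 = 2048 + 256 + 8 + 1, so 251^2313 ≡ 1738·753·291·251 ≡ 1115 (mod 3023)
2313^2 = 5349969 ≡ 2282
2313^4 ≡ 2282^2 = 5207524 ≡ 1918
2313^8 ≡ 1918^2 = 3678724 ≡ 2756
2313^16 ≡ 2756^2 = 7595536 ≡ 1760
2313^32 ≡ 1760^2 = 3097600 ≡ 2048
2313^64 ≡ 2048^2 = 4194304 ≡ 1403
2313^128 ≡ 1403^2 = 1968409 ≡ 436
2313^256 ≡ 436^2 = 190096 ≡ 2670
2313^512 ≡ 2670^2 = 7128900 ≡ 666
2313^1024 ≡ 666^2 = 443556 ≡ 2198
1262 = 1024 + 128 + 64 + 32 + 8 + 4 + 2, so 2313^1262 ≡ 2198·436·1403·2048·2756·1918·2282 ≡ 261 (mod 3023)
1115·261 = 291015 ≡ 807 (mod 3023)
807 ≡ 807 (mod 3023), so the signature is genuine.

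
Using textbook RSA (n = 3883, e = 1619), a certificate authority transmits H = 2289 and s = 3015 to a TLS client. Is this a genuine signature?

s^2 ≡ 3015^2 = 9090225 ≡ 122
s^4 ≡ 122^2 = 14884 ≡ 3235
s^8 ≡ 3235^2 = 10465225 ≡ 540
s^16 ≡ 540^2 = 291600 ≡ 375
s^32 ≡ 375^2 = 140625 ≡ 837
s^64 ≡ 837^2 = 700569 ≡ 1629
s^128 ≡ 1629^2 = 2653641 ≡ 1552
s^256 ≡ 1552^2 = 2408704 ≡ 1244
s^512 ≡ 1244^2 = 1547536 ≡ 2102
s^1024 ≡ 2102^2 = 4418404 ≡ 3433
1619 = 1024 + 512 + 64 + 16 + 2 + 1, so s^1619 ≡ 3433·2102·1629·375·122·3015 ≡ 2289 (mod 3883)
2289 = H, so the signature checks out.

genuine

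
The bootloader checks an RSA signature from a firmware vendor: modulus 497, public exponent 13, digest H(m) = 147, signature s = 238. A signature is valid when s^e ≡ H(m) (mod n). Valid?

s^2 ≡ 238^2 = 56644 ≡ 483
s^4 ≡ 483^2 = 233289 ≡ 196
s^8 ≡ 196^2 = 38416 ≡ 147
13 = 8 + 4 + 1, so s^13 ≡ 147·196·238 ≡ 147 (mod 497)
Since 147 equals the digest 147, verification succeeds.

yes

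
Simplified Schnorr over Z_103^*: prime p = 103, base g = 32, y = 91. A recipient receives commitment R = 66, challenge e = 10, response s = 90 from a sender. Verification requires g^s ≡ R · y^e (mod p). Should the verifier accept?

g^s mod p:
32^90 mod 103 = 34
R · y^e mod p:
91^10 mod 103 = 50
66·50 = 3300 ≡ 4 (mod 103)
34 ≠ 4; the check fails.

reject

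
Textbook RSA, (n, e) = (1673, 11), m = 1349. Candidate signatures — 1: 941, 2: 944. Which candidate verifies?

Candidate 1: 941^11 mod 1673 = 1349
  → matches m = 1349
Candidate 2: 944^11 mod 1673 = 1511

1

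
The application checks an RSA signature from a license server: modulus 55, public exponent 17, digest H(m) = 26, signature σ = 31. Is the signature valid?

valid

σ^2 ≡ 31^2 = 961 ≡ 26
σ^4 ≡ 26^2 = 676 ≡ 16
σ^8 ≡ 16^2 = 256 ≡ 36
σ^16 ≡ 36^2 = 1296 ≡ 31
17 = 16 + 1, so σ^17 ≡ 31·31 ≡ 26 (mod 55)
σ^17 mod 55 = 26 matches H(m).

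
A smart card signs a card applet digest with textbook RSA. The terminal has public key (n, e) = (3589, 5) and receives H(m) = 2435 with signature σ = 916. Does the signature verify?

does not verify

Squares mod 3589: σ^1≡916, σ^2≡2819, σ^4≡715
5 = 4 + 1, so σ^5 ≡ 715·916 ≡ 1742 (mod 3589)
The recovered value 1742 does not match the digest 2435.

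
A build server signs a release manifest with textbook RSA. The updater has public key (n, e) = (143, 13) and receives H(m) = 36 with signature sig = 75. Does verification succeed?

sig^2 ≡ 75^2 = 5625 ≡ 48
sig^4 ≡ 48^2 = 2304 ≡ 16
sig^8 ≡ 16^2 = 256 ≡ 113
13 = 8 + 4 + 1, so sig^13 ≡ 113·16·75 ≡ 36 (mod 143)
Since 36 equals the digest 36, verification succeeds.

passes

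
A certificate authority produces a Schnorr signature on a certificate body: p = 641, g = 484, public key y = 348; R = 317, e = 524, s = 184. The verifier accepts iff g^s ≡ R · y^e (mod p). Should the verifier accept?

accept

g^s mod p:
484^184 mod 641 = 493
R · y^e mod p:
348^524 mod 641 = 317
317·317 = 100489 ≡ 493 (mod 641)
493 ≡ 493 (mod 641); signature holds.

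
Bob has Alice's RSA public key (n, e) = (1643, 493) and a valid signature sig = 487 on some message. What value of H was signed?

1129

sig^493 mod 1643 = 1129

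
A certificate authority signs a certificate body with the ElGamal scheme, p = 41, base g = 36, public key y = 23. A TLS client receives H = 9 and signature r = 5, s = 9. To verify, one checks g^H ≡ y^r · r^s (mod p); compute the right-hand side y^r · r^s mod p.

Squares mod 41: 23^1≡23, 23^2≡37, 23^4≡16
5 = 4 + 1, so 23^5 ≡ 16·23 ≡ 40 (mod 41)
Squares mod 41: 5^1≡5, 5^2≡25, 5^4≡10, 5^8≡18
9 = 8 + 1, so 5^9 ≡ 18·5 ≡ 8 (mod 41)
y^r · r^s ≡ 40·8 = 320 ≡ 33 (mod 41)

33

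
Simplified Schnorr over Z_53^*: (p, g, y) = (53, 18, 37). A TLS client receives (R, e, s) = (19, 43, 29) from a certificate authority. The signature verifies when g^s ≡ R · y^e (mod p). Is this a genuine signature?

genuine

g^s mod p:
18^2 = 324 ≡ 6
18^4 ≡ 6^2 = 36
18^8 ≡ 36^2 = 1296 ≡ 24
18^16 ≡ 24^2 = 576 ≡ 46
29 = 16 + 8 + 4 + 1, so 18^29 ≡ 46·24·36·18 ≡ 51 (mod 53)
R · y^e mod p:
37^2 = 1369 ≡ 44
37^4 ≡ 44^2 = 1936 ≡ 28
37^8 ≡ 28^2 = 784 ≡ 42
37^16 ≡ 42^2 = 1764 ≡ 15
37^32 ≡ 15^2 = 225 ≡ 13
43 = 32 + 8 + 2 + 1, so 37^43 ≡ 13·42·44·37 ≡ 25 (mod 53)
19·25 = 475 ≡ 51 (mod 53)
51 ≡ 51 (mod 53); signature holds.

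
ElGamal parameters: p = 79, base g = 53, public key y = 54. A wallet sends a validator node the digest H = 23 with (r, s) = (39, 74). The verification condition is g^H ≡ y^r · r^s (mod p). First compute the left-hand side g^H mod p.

53^2 = 2809 ≡ 44
53^4 ≡ 44^2 = 1936 ≡ 40
53^8 ≡ 40^2 = 1600 ≡ 20
53^16 ≡ 20^2 = 400 ≡ 5
23 = 16 + 4 + 2 + 1, so 53^23 ≡ 5·40·44·53 ≡ 63 (mod 79)

63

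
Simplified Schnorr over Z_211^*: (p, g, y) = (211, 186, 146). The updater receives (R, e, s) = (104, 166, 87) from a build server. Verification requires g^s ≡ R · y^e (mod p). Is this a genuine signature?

genuine

g^s mod p:
186^2 = 34596 ≡ 203
186^4 ≡ 203^2 = 41209 ≡ 64
186^8 ≡ 64^2 = 4096 ≡ 87
186^16 ≡ 87^2 = 7569 ≡ 184
186^32 ≡ 184^2 = 33856 ≡ 96
186^64 ≡ 96^2 = 9216 ≡ 143
87 = 64 + 16 + 4 + 2 + 1, so 186^87 ≡ 143·184·64·203·186 ≡ 42 (mod 211)
R · y^e mod p:
146^2 = 21316 ≡ 5
146^4 ≡ 5^2 = 25
146^8 ≡ 25^2 = 625 ≡ 203
146^16 ≡ 203^2 = 41209 ≡ 64
146^32 ≡ 64^2 = 4096 ≡ 87
146^64 ≡ 87^2 = 7569 ≡ 184
146^128 ≡ 184^2 = 33856 ≡ 96
166 = 128 + 32 + 4 + 2, so 146^166 ≡ 96·87·25·5 ≡ 183 (mod 211)
104·183 = 19032 ≡ 42 (mod 211)
42 ≡ 42 (mod 211); signature holds.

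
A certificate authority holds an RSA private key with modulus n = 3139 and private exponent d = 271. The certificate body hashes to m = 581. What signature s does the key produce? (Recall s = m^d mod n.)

m^271 mod 3139 = 1974

1974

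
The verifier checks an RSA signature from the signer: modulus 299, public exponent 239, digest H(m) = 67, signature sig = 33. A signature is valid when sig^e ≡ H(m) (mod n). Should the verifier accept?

accept

sig^239 mod 299 = 67
Since 67 equals the digest 67, verification succeeds.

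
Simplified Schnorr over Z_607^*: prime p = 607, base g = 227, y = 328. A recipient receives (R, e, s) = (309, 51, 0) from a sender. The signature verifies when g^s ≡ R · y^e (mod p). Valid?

g^s mod p:
227^0 mod 607 = 1
R · y^e mod p:
Squares mod 607: 328^1≡328, 328^2≡145, 328^4≡387, 328^8≡447, 328^16≡106, 328^32≡310
51 = 32 + 16 + 2 + 1, so 328^51 ≡ 310·106·145·328 ≡ 552 (mod 607)
309·552 = 170568 ≡ 1 (mod 607)
1 ≡ 1 (mod 607); signature holds.

yes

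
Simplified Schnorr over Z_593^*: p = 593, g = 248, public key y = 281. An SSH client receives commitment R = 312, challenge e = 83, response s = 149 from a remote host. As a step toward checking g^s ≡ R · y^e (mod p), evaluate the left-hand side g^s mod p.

248^149 mod 593 = 248

248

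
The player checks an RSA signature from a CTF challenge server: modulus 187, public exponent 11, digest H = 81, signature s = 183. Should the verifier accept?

reject

s^2 ≡ 183^2 = 33489 ≡ 16
s^4 ≡ 16^2 = 256 ≡ 69
s^8 ≡ 69^2 = 4761 ≡ 86
11 = 8 + 2 + 1, so s^11 ≡ 86·16·183 ≡ 106 (mod 187)
s^11 mod 187 = 106, but H = 81.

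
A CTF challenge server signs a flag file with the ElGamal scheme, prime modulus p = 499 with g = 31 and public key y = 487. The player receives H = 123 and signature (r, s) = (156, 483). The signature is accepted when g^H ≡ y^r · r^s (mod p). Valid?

no

Left side g^H mod p:
31^123 mod 499 = 487
Right side y^r · r^s mod p:
487^156 mod 499 = 351
156^483 mod 499 = 345
351·345 = 121095 ≡ 337 (mod 499)
487 ≠ 337, so verification fails.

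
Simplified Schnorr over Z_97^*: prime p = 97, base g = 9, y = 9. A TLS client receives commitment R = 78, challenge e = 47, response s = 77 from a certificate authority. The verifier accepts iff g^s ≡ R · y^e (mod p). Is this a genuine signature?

forged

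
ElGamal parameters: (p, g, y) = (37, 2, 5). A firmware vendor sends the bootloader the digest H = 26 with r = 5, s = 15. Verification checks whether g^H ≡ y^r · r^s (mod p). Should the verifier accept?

Left side g^H mod p:
Squares mod 37: 2^1≡2, 2^2≡4, 2^4≡16, 2^8≡34, 2^16≡9
26 = 16 + 8 + 2, so 2^26 ≡ 9·34·4 ≡ 3 (mod 37)
Right side y^r · r^s mod p:
Squares mod 37: 5^1≡5, 5^2≡25, 5^4≡33
5 = 4 + 1, so 5^5 ≡ 33·5 ≡ 17 (mod 37)
Squares mod 37: 5^1≡5, 5^2≡25, 5^4≡33, 5^8≡16
15 = 8 + 4 + 2 + 1, so 5^15 ≡ 16·33·25·5 ≡ 29 (mod 37)
17·29 = 493 ≡ 12 (mod 37)
3 ≠ 12, so verification fails.

reject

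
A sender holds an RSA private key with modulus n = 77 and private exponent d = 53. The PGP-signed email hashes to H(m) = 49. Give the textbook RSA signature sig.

70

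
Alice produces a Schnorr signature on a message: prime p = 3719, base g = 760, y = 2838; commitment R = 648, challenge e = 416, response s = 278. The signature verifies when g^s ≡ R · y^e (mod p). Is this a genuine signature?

g^s mod p:
760^2 = 577600 ≡ 1155
760^4 ≡ 1155^2 = 1334025 ≡ 2623
760^8 ≡ 2623^2 = 6880129 ≡ 3698
760^16 ≡ 3698^2 = 13675204 ≡ 441
760^32 ≡ 441^2 = 194481 ≡ 1093
760^64 ≡ 1093^2 = 1194649 ≡ 850
760^128 ≡ 850^2 = 722500 ≡ 1014
760^256 ≡ 1014^2 = 1028196 ≡ 1752
278 = 256 + 16 + 4 + 2, so 760^278 ≡ 1752·441·2623·1155 ≡ 1031 (mod 3719)
R · y^e mod p:
2838^2 = 8054244 ≡ 2609
2838^4 ≡ 2609^2 = 6806881 ≡ 1111
2838^8 ≡ 1111^2 = 1234321 ≡ 3332
2838^16 ≡ 3332^2 = 11102224 ≡ 1009
2838^32 ≡ 1009^2 = 1018081 ≡ 2794
2838^64 ≡ 2794^2 = 7806436 ≡ 255
2838^128 ≡ 255^2 = 65025 ≡ 1802
2838^256 ≡ 1802^2 = 3247204 ≡ 517
416 = 256 + 128 + 32, so 2838^416 ≡ 517·1802·2794 ≡ 1511 (mod 3719)
648·1511 = 979128 ≡ 1031 (mod 3719)
1031 ≡ 1031 (mod 3719); signature holds.

genuine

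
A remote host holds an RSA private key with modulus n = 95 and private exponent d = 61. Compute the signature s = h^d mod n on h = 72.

32

h^2 ≡ 72^2 = 5184 ≡ 54
h^4 ≡ 54^2 = 2916 ≡ 66
h^8 ≡ 66^2 = 4356 ≡ 81
h^16 ≡ 81^2 = 6561 ≡ 6
h^32 ≡ 6^2 = 36
61 = 32 + 16 + 8 + 4 + 1, so h^61 ≡ 36·6·81·66·72 ≡ 32 (mod 95)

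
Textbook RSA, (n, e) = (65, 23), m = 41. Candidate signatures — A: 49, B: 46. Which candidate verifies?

B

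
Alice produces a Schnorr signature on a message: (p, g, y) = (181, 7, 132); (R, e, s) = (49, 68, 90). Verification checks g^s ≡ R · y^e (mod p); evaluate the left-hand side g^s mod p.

7^90 mod 181 = 180

180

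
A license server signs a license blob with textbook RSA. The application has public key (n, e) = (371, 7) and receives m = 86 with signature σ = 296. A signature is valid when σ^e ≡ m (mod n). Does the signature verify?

Squares mod 371: σ^1≡296, σ^2≡60, σ^4≡261
7 = 4 + 2 + 1, so σ^7 ≡ 261·60·296 ≡ 86 (mod 371)
Since 86 equals the digest 86, verification succeeds.

verifies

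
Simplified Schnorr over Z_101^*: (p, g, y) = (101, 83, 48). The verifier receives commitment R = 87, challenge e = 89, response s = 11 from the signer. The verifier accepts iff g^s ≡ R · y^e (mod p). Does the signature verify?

does not verify

g^s mod p:
83^2 = 6889 ≡ 21
83^4 ≡ 21^2 = 441 ≡ 37
83^8 ≡ 37^2 = 1369 ≡ 56
11 = 8 + 2 + 1, so 83^11 ≡ 56·21·83 ≡ 42 (mod 101)
R · y^e mod p:
48^2 = 2304 ≡ 82
48^4 ≡ 82^2 = 6724 ≡ 58
48^8 ≡ 58^2 = 3364 ≡ 31
48^16 ≡ 31^2 = 961 ≡ 52
48^32 ≡ 52^2 = 2704 ≡ 78
48^64 ≡ 78^2 = 6084 ≡ 24
89 = 64 + 16 + 8 + 1, so 48^89 ≡ 24·52·31·48 ≡ 38 (mod 101)
87·38 = 3306 ≡ 74 (mod 101)
42 ≠ 74; the check fails.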